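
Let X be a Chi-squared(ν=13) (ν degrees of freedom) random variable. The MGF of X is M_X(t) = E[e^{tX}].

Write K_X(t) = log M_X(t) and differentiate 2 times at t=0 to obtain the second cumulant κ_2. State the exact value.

M_X(t) = (1 - 2*t)^(-13/2)
K_X(t) = log M_X(t) = -13*log(1 - 2*t)/2
K′(t) = -13/(2*t - 1)
K′′(t) = 26/(4*t^2 - 4*t + 1)

κ_2 = K′′(0) = 26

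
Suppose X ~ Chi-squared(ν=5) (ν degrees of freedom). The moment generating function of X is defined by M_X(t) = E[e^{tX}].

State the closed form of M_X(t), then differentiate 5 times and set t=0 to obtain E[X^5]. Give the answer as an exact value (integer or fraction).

E[X^5] = d^5M/dt^5 |_{t=0} = 45045

M_X(t) = (1 - 2*t)^(-5/2)
dM/dt = -5/(8*t^3*√(1 - 2*t) - 12*t^2*√(1 - 2*t) + 6*t*√(1 - 2*t) - √(1 - 2*t))
d^2M/dt^2 = 35/(16*t^4*√(1 - 2*t) - 32*t^3*√(1 - 2*t) + 24*t^2*√(1 - 2*t) - 8*t*√(1 - 2*t) + √(1 - 2*t))
d^3M/dt^3 = -315/(32*t^5*√(1 - 2*t) - 80*t^4*√(1 - 2*t) + 80*t^3*√(1 - 2*t) - 40*t^2*√(1 - 2*t) + 10*t*√(1 - 2*t) - √(1 - 2*t))
d^4M/dt^4 = 3465/(64*t^6*√(1 - 2*t) - 192*t^5*√(1 - 2*t) + 240*t^4*√(1 - 2*t) - 160*t^3*√(1 - 2*t) + 60*t^2*√(1 - 2*t) - 12*t*√(1 - 2*t) + √(1 - 2*t))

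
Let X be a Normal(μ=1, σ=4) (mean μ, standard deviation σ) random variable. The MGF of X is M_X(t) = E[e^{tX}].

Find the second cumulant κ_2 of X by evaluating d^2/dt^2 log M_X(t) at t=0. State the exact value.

κ_2 = D^2[K](0) = 16

M_X(t) = e^(8*t^2 + t)
K_X(t) = log M_X(t) = 8*t^2 + t
D^2[K](t) = 16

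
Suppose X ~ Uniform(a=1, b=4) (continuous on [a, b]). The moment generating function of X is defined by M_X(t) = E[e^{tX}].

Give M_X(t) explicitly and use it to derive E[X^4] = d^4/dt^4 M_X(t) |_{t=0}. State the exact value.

M_X(t) = (e^(4*t) - e^(t))/(3*t)
dM/dt = (4*t*e^(4*t) - t*e^(t) - e^(4*t) + e^(t))/(3*t^2)
d^2M/dt^2 = (16*t^2*e^(4*t) - t^2*e^(t) - 8*t*e^(4*t) + 2*t*e^(t) + 2*e^(4*t) - 2*e^(t))/(3*t^3)
d^3M/dt^3 = (64*t^3*e^(4*t) - t^3*e^(t) - 48*t^2*e^(4*t) + 3*t^2*e^(t) + 24*t*e^(4*t) - 6*t*e^(t) - 6*e^(4*t) + 6*e^(t))/(3*t^4)
d^4M/dt^4 = (256*t^4*e^(4*t) - t^4*e^(t) - 256*t^3*e^(4*t) + 4*t^3*e^(t) + 192*t^2*e^(4*t) - 12*t^2*e^(t) - 96*t*e^(4*t) + 24*t*e^(t) + 24*e^(4*t) - 24*e^(t))/(3*t^5)

E[X^4] = d^4M/dt^4 |_{t=0} = 341/5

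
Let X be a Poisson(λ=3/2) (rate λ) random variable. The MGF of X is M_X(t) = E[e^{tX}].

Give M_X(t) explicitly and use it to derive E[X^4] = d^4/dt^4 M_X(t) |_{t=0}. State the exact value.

M_X(t) = e^(3*e^(t)/2 - 3/2)
D^4[M](t) = (81*e^(4*t)*e^(3*e^(t)/2) + 324*e^(3*t)*e^(3*e^(t)/2) + 252*e^(2*t)*e^(3*e^(t)/2) + 24*e^(t)*e^(3*e^(t)/2))*e^(-3/2)/16

E[X^4] = D^4[M](0) = 681/16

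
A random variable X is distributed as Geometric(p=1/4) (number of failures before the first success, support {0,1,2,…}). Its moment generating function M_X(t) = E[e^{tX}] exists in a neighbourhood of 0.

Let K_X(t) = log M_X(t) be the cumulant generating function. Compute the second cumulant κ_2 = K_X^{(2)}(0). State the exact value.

M_X(t) = 1/(4*(1 - 3*e^(t)/4))
K_X(t) = log M_X(t) = -log(1 - 3*e^(t)/4) - 2*log(2)
dK/dt = -3*e^(t)/(3*e^(t) - 4)
d^2K/dt^2 = 12*e^(t)/(9*e^(2*t) - 24*e^(t) + 16)

κ_2 = d^2K/dt^2 |_{t=0} = 12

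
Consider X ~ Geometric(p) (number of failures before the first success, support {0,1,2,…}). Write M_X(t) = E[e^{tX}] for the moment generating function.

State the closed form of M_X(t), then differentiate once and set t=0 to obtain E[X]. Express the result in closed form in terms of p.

E[X] = M^(1)(0) = (1 - p)/p

M_X(t) = p/(-(1 - p)*e^(t) + 1)
M^(1)(t) = (-p^2*e^(t) + p*e^(t))/(p^2*e^(2*t) - 2*p*e^(2*t) + 2*p*e^(t) + e^(2*t) - 2*e^(t) + 1)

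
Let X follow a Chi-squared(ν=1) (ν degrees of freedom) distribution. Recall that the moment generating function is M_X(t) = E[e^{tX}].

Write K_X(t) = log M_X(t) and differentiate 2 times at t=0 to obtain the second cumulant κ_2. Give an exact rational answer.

κ_2 = D^2[K](0) = 2

M_X(t) = 1/√(1 - 2*t)
K_X(t) = log M_X(t) = -log(1 - 2*t)/2
D^2[K](t) = 2/(4*t^2 - 4*t + 1)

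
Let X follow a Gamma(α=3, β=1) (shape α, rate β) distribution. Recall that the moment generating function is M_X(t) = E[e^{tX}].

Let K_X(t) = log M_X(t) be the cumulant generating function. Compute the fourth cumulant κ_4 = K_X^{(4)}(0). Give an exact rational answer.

κ_4 = K^(4)(0) = 18

M_X(t) = (1 - t)^(-3)
K_X(t) = log M_X(t) = -3*log(1 - t)
K^(4)(t) = 18/(t^4 - 4*t^3 + 6*t^2 - 4*t + 1)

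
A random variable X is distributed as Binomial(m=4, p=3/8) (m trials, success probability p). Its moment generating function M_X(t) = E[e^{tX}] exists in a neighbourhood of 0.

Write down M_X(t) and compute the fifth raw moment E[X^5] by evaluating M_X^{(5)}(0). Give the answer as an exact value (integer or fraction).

E[X^5] = D^5[M](0) = 16179/256

M_X(t) = (3*e^(t)/8 + 5/8)^4
D^5[M](t) = 81*e^(4*t)/4 + 32805*e^(3*t)/1024 + 675*e^(2*t)/64 + 375*e^(t)/1024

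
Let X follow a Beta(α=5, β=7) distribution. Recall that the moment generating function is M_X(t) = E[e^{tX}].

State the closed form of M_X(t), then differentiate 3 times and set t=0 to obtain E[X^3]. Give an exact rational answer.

M_X(t) = ₁F₁(5; 12; t)
M^(3)(t) = 5*₁F₁(8; 15; t)/52

E[X^3] = M^(3)(0) = 5/52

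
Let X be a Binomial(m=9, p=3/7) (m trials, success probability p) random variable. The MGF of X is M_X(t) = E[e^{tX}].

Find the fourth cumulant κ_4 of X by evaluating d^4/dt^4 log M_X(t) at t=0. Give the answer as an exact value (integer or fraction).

M_X(t) = (3*e^(t)/7 + 4/7)^9
K_X(t) = log M_X(t) = 9*log(3*e^(t)/7 + 4/7)
K′(t) = 27*e^(t)/(3*e^(t) + 4)
K′′(t) = 108*e^(t)/(9*e^(2*t) + 24*e^(t) + 16)
K′′′(t) = (-324*e^(2*t) + 432*e^(t))/(27*e^(3*t) + 108*e^(2*t) + 144*e^(t) + 64)
K′′′′(t) = (972*e^(3*t) - 5184*e^(2*t) + 1728*e^(t))/(81*e^(4*t) + 432*e^(3*t) + 864*e^(2*t) + 768*e^(t) + 256)

κ_4 = K′′′′(0) = -2484/2401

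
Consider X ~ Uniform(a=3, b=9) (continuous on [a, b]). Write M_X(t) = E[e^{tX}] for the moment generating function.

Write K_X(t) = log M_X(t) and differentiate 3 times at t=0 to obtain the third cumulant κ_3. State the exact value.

κ_3 = K^(3)(0) = 0

M_X(t) = (e^(9*t) - e^(3*t))/(6*t)
K_X(t) = log M_X(t) = -log(t) + log(e^(9*t) - e^(3*t)) - log(6)
K^(3)(t) = (216*t^3*e^(12*t) + 216*t^3*e^(6*t) - 2*e^(18*t) + 6*e^(12*t) - 6*e^(6*t) + 2)/(t^3*e^(18*t) - 3*t^3*e^(12*t) + 3*t^3*e^(6*t) - t^3)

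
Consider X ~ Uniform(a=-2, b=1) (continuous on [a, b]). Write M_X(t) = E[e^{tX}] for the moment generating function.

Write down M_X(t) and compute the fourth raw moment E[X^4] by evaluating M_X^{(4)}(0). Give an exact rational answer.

E[X^4] = M′′′′(0) = 11/5

M_X(t) = (e^(t) - e^(-2*t))/(3*t)
M′(t) = (t*e^(3*t) + 2*t - e^(3*t) + 1)*e^(-2*t)/(3*t^2)
M′′(t) = (t^2*e^(3*t) - 4*t^2 - 2*t*e^(3*t) - 4*t + 2*e^(3*t) - 2)*e^(-2*t)/(3*t^3)
M′′′(t) = (t^3*e^(3*t) + 8*t^3 - 3*t^2*e^(3*t) + 12*t^2 + 6*t*e^(3*t) + 12*t - 6*e^(3*t) + 6)*e^(-2*t)/(3*t^4)
M′′′′(t) = (t^4*e^(3*t) - 16*t^4 - 4*t^3*e^(3*t) - 32*t^3 + 12*t^2*e^(3*t) - 48*t^2 - 24*t*e^(3*t) - 48*t + 24*e^(3*t) - 24)*e^(-2*t)/(3*t^5)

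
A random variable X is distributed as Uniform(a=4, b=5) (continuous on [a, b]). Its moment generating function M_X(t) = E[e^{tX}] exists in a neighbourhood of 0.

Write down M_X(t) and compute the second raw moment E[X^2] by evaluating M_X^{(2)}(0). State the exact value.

M_X(t) = (e^(5*t) - e^(4*t))/t
M^(2)(t) = (25*t^2*e^(5*t) - 16*t^2*e^(4*t) - 10*t*e^(5*t) + 8*t*e^(4*t) + 2*e^(5*t) - 2*e^(4*t))/t^3

E[X^2] = M^(2)(0) = 61/3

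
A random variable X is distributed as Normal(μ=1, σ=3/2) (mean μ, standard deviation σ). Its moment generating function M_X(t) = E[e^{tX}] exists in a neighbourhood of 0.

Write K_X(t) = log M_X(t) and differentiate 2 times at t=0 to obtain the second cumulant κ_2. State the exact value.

M_X(t) = e^(9*t^2/8 + t)
K_X(t) = log M_X(t) = 9*t^2/8 + t
K^(2)(t) = 9/4

κ_2 = K^(2)(0) = 9/4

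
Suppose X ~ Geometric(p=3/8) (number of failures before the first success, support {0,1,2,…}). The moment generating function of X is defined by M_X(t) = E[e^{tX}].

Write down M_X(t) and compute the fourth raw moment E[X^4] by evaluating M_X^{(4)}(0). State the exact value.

M_X(t) = 3/(8*(1 - 5*e^(t)/8))
dM/dt = 15*e^(t)/(25*e^(2*t) - 80*e^(t) + 64)
d^2M/dt^2 = (-75*e^(2*t) - 120*e^(t))/(125*e^(3*t) - 600*e^(2*t) + 960*e^(t) - 512)
d^3M/dt^3 = (375*e^(3*t) + 2400*e^(2*t) + 960*e^(t))/(625*e^(4*t) - 4000*e^(3*t) + 9600*e^(2*t) - 10240*e^(t) + 4096)
d^4M/dt^4 = (-1875*e^(4*t) - 33000*e^(3*t) - 52800*e^(2*t) - 7680*e^(t))/(3125*e^(5*t) - 25000*e^(4*t) + 80000*e^(3*t) - 128000*e^(2*t) + 102400*e^(t) - 32768)

E[X^4] = d^4M/dt^4 |_{t=0} = 10595/27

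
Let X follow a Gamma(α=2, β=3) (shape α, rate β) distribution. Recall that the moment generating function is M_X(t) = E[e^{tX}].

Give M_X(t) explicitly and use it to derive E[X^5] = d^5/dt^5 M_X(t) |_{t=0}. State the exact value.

M_X(t) = 9/(3 - t)^2
M′(t) = -18/(t^3 - 9*t^2 + 27*t - 27)
M′′(t) = 54/(t^4 - 12*t^3 + 54*t^2 - 108*t + 81)
M′′′(t) = -216/(t^5 - 15*t^4 + 90*t^3 - 270*t^2 + 405*t - 243)
M′′′′(t) = 1080/(t^6 - 18*t^5 + 135*t^4 - 540*t^3 + 1215*t^2 - 1458*t + 729)
M′′′′′(t) = -6480/(t^7 - 21*t^6 + 189*t^5 - 945*t^4 + 2835*t^3 - 5103*t^2 + 5103*t - 2187)

E[X^5] = M′′′′′(0) = 80/27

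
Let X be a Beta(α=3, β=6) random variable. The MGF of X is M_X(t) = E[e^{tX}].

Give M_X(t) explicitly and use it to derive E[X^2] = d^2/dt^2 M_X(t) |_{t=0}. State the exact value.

E[X^2] = M′′(0) = 2/15

M_X(t) = ₁F₁(3; 9; t)
M′(t) = ₁F₁(4; 10; t)/3
M′′(t) = 2*₁F₁(5; 11; t)/15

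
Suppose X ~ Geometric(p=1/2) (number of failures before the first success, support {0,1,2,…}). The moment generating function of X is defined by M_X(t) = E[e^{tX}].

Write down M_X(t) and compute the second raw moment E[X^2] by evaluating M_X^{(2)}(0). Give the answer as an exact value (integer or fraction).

M_X(t) = 1/(2*(1 - e^(t)/2))
M′(t) = e^(t)/(e^(2*t) - 4*e^(t) + 4)
M′′(t) = (-e^(2*t) - 2*e^(t))/(e^(3*t) - 6*e^(2*t) + 12*e^(t) - 8)

E[X^2] = M′′(0) = 3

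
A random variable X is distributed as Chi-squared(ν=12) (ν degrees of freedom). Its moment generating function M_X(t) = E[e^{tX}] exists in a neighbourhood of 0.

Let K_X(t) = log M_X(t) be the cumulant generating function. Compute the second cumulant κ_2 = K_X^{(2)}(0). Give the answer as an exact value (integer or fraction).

κ_2 = D^2[K](0) = 24

M_X(t) = (1 - 2*t)^(-6)
K_X(t) = log M_X(t) = -6*log(1 - 2*t)
D^2[K](t) = 24/(4*t^2 - 4*t + 1)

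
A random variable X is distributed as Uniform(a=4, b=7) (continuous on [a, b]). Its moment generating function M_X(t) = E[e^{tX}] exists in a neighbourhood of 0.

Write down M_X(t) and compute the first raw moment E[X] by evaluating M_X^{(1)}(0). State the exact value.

M_X(t) = (e^(7*t) - e^(4*t))/(3*t)
dM/dt = (7*t*e^(7*t) - 4*t*e^(4*t) - e^(7*t) + e^(4*t))/(3*t^2)

E[X] = dM/dt |_{t=0} = 11/2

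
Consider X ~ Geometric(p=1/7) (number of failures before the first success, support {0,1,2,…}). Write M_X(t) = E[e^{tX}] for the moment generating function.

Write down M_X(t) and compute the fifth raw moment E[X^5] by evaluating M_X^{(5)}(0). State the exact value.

M_X(t) = 1/(7*(1 - 6*e^(t)/7))

E[X^5] = M^(5)(0) = 1277646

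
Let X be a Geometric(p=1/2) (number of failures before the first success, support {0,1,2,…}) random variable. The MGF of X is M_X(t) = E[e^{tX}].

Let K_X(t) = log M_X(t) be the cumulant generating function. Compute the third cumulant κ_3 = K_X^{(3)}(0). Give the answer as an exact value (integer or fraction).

M_X(t) = 1/(2*(1 - e^(t)/2))
K_X(t) = log M_X(t) = -log(1 - e^(t)/2) - log(2)
K^(3)(t) = (-2*e^(2*t) - 4*e^(t))/(e^(3*t) - 6*e^(2*t) + 12*e^(t) - 8)

κ_3 = K^(3)(0) = 6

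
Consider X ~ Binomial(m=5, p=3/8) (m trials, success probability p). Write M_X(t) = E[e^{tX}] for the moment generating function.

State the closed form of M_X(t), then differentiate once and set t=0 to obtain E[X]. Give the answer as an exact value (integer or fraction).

E[X] = D[M](0) = 15/8

M_X(t) = (3*e^(t)/8 + 5/8)^5
D[M](t) = 1215*e^(5*t)/32768 + 2025*e^(4*t)/8192 + 10125*e^(3*t)/16384 + 5625*e^(2*t)/8192 + 9375*e^(t)/32768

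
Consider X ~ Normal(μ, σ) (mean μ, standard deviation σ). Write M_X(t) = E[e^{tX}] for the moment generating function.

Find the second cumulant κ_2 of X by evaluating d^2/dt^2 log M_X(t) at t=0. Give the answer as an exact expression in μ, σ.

κ_2 = D^2[K](0) = σ^2

M_X(t) = e^(μ*t + σ^2*t^2/2)
K_X(t) = log M_X(t) = μ*t + σ^2*t^2/2
D^2[K](t) = σ^2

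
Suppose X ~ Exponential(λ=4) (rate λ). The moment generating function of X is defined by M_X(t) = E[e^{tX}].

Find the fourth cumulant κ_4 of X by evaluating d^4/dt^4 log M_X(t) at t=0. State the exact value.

M_X(t) = 4/(4 - t)
K_X(t) = log M_X(t) = -log(4 - t) + 2*log(2)
K′(t) = -1/(t - 4)
K′′(t) = 1/(t^2 - 8*t + 16)
K′′′(t) = -2/(t^3 - 12*t^2 + 48*t - 64)
K′′′′(t) = 6/(t^4 - 16*t^3 + 96*t^2 - 256*t + 256)

κ_4 = K′′′′(0) = 3/128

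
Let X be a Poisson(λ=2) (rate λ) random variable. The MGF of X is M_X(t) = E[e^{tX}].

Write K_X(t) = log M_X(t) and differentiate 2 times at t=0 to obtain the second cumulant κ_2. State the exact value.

κ_2 = K′′(0) = 2

M_X(t) = e^(2*e^(t) - 2)
K_X(t) = log M_X(t) = 2*e^(t) - 2
K′(t) = 2*e^(t)
K′′(t) = 2*e^(t)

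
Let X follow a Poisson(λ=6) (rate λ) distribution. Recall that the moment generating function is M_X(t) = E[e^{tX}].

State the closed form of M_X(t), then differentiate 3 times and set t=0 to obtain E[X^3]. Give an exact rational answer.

M_X(t) = e^(6*e^(t) - 6)
M^(3)(t) = (216*e^(3*t)*e^(6*e^(t)) + 108*e^(2*t)*e^(6*e^(t)) + 6*e^(t)*e^(6*e^(t)))*e^(-6)

E[X^3] = M^(3)(0) = 330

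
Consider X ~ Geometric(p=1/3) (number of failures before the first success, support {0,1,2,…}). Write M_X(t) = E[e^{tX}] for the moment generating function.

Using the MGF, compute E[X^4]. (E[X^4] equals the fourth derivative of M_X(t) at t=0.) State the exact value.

M_X(t) = 1/(3*(1 - 2*e^(t)/3))
M′(t) = 2*e^(t)/(4*e^(2*t) - 12*e^(t) + 9)
M′′(t) = (-4*e^(2*t) - 6*e^(t))/(8*e^(3*t) - 36*e^(2*t) + 54*e^(t) - 27)
M′′′(t) = (8*e^(3*t) + 48*e^(2*t) + 18*e^(t))/(16*e^(4*t) - 96*e^(3*t) + 216*e^(2*t) - 216*e^(t) + 81)
M′′′′(t) = (-16*e^(4*t) - 264*e^(3*t) - 396*e^(2*t) - 54*e^(t))/(32*e^(5*t) - 240*e^(4*t) + 720*e^(3*t) - 1080*e^(2*t) + 810*e^(t) - 243)

E[X^4] = M′′′′(0) = 730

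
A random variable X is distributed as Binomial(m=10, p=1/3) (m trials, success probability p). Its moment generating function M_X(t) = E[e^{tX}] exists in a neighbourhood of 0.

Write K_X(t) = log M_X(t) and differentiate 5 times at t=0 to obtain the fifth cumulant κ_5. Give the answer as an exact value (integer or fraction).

M_X(t) = (e^(t)/3 + 2/3)^10
K_X(t) = log M_X(t) = 10*log(e^(t)/3 + 2/3)
K′(t) = 10*e^(t)/(e^(t) + 2)
K′′(t) = 20*e^(t)/(e^(2*t) + 4*e^(t) + 4)
K′′′(t) = (-20*e^(2*t) + 40*e^(t))/(e^(3*t) + 6*e^(2*t) + 12*e^(t) + 8)
K′′′′(t) = (20*e^(3*t) - 160*e^(2*t) + 80*e^(t))/(e^(4*t) + 8*e^(3*t) + 24*e^(2*t) + 32*e^(t) + 16)
K′′′′′(t) = (-20*e^(4*t) + 440*e^(3*t) - 880*e^(2*t) + 160*e^(t))/(e^(5*t) + 10*e^(4*t) + 40*e^(3*t) + 80*e^(2*t) + 80*e^(t) + 32)

κ_5 = K′′′′′(0) = -100/81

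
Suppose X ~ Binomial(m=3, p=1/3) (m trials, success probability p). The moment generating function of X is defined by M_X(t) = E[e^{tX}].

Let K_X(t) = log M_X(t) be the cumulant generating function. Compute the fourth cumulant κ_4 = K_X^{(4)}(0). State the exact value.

κ_4 = K′′′′(0) = -2/9

M_X(t) = (e^(t)/3 + 2/3)^3
K_X(t) = log M_X(t) = 3*log(e^(t)/3 + 2/3)
K′(t) = 3*e^(t)/(e^(t) + 2)
K′′(t) = 6*e^(t)/(e^(2*t) + 4*e^(t) + 4)
K′′′(t) = (-6*e^(2*t) + 12*e^(t))/(e^(3*t) + 6*e^(2*t) + 12*e^(t) + 8)
K′′′′(t) = (6*e^(3*t) - 48*e^(2*t) + 24*e^(t))/(e^(4*t) + 8*e^(3*t) + 24*e^(2*t) + 32*e^(t) + 16)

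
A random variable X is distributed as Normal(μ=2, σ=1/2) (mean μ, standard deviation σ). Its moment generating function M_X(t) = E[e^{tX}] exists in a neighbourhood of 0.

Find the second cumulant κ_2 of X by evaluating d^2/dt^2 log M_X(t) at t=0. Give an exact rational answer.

M_X(t) = e^(t^2/8 + 2*t)
K_X(t) = log M_X(t) = t^2/8 + 2*t
K^(2)(t) = 1/4

κ_2 = K^(2)(0) = 1/4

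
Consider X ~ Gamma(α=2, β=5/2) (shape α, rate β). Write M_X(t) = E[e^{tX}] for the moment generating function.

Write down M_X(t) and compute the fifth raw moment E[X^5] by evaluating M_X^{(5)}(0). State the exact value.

E[X^5] = M^(5)(0) = 4608/625

M_X(t) = 25/(4*(5/2 - t)^2)
M^(5)(t) = -576000/(128*t^7 - 2240*t^6 + 16800*t^5 - 70000*t^4 + 175000*t^3 - 262500*t^2 + 218750*t - 78125)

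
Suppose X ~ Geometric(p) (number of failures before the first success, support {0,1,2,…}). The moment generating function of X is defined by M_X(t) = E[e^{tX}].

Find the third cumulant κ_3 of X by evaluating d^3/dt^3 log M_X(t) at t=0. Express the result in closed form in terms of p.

M_X(t) = p/(-(1 - p)*e^(t) + 1)
K_X(t) = log M_X(t) = log(p) - log(-(1 - p)*e^(t) + 1)

κ_3 = D^3[K](0) = (p^2 - 3*p + 2)/p^3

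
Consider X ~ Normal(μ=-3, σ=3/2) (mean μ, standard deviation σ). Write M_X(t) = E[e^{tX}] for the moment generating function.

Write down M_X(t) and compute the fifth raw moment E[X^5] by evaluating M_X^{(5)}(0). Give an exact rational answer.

M_X(t) = e^(9*t^2/8 - 3*t)
dM/dt = 9*t*e^(-3*t)*e^(9*t^2/8)/4 - 3*e^(-3*t)*e^(9*t^2/8)
d^2M/dt^2 = (81*t^2*e^(9*t^2/8) - 216*t*e^(9*t^2/8) + 180*e^(9*t^2/8))*e^(-3*t)/16
d^3M/dt^3 = (729*t^3*e^(9*t^2/8) - 2916*t^2*e^(9*t^2/8) + 4860*t*e^(9*t^2/8) - 3024*e^(9*t^2/8))*e^(-3*t)/64
d^4M/dt^4 = (6561*t^4*e^(9*t^2/8) - 34992*t^3*e^(9*t^2/8) + 87480*t^2*e^(9*t^2/8) - 108864*t*e^(9*t^2/8) + 55728*e^(9*t^2/8))*e^(-3*t)/256
d^5M/dt^5 = (59049*t^5*e^(9*t^2/8) - 393660*t^4*e^(9*t^2/8) + 1312200*t^3*e^(9*t^2/8) - 2449440*t^2*e^(9*t^2/8) + 2507760*t*e^(9*t^2/8) - 1104192*e^(9*t^2/8))*e^(-3*t)/1024

E[X^5] = d^5M/dt^5 |_{t=0} = -17253/16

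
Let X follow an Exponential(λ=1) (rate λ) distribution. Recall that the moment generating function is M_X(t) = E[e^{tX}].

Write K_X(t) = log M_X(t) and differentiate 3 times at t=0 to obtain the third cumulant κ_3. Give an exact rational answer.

M_X(t) = 1/(1 - t)
K_X(t) = log M_X(t) = -log(1 - t)
K′(t) = -1/(t - 1)
K′′(t) = 1/(t^2 - 2*t + 1)
K′′′(t) = -2/(t^3 - 3*t^2 + 3*t - 1)

κ_3 = K′′′(0) = 2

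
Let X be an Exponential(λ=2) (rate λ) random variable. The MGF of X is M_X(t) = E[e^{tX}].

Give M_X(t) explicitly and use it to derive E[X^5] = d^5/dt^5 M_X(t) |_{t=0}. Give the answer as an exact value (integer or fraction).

M_X(t) = 2/(2 - t)
M′(t) = 2/(t^2 - 4*t + 4)
M′′(t) = -4/(t^3 - 6*t^2 + 12*t - 8)
M′′′(t) = 12/(t^4 - 8*t^3 + 24*t^2 - 32*t + 16)
M′′′′(t) = -48/(t^5 - 10*t^4 + 40*t^3 - 80*t^2 + 80*t - 32)
M′′′′′(t) = 240/(t^6 - 12*t^5 + 60*t^4 - 160*t^3 + 240*t^2 - 192*t + 64)

E[X^5] = M′′′′′(0) = 15/4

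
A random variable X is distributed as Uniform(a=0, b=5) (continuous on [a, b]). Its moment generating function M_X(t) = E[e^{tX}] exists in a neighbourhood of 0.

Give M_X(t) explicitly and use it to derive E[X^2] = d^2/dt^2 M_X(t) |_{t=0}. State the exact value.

M_X(t) = (e^(5*t) - 1)/(5*t)
M′(t) = (5*t*e^(5*t) - e^(5*t) + 1)/(5*t^2)
M′′(t) = (25*t^2*e^(5*t) - 10*t*e^(5*t) + 2*e^(5*t) - 2)/(5*t^3)

E[X^2] = M′′(0) = 25/3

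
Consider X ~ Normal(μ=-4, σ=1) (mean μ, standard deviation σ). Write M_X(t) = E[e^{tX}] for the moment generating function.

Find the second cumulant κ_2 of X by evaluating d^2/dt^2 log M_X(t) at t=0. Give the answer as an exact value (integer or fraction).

M_X(t) = e^(t^2/2 - 4*t)
K_X(t) = log M_X(t) = t^2/2 - 4*t
dK/dt = t - 4
d^2K/dt^2 = 1

κ_2 = d^2K/dt^2 |_{t=0} = 1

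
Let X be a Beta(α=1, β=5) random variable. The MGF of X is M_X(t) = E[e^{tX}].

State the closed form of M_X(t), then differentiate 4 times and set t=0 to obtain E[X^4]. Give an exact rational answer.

M_X(t) = ₁F₁(1; 6; t)
D^4[M](t) = ₁F₁(5; 10; t)/126

E[X^4] = D^4[M](0) = 1/126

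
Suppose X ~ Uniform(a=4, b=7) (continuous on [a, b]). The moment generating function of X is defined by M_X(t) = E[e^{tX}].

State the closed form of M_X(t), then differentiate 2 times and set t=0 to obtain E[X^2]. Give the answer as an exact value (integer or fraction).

M_X(t) = (e^(7*t) - e^(4*t))/(3*t)
M′(t) = (7*t*e^(7*t) - 4*t*e^(4*t) - e^(7*t) + e^(4*t))/(3*t^2)
M′′(t) = (49*t^2*e^(7*t) - 16*t^2*e^(4*t) - 14*t*e^(7*t) + 8*t*e^(4*t) + 2*e^(7*t) - 2*e^(4*t))/(3*t^3)

E[X^2] = M′′(0) = 31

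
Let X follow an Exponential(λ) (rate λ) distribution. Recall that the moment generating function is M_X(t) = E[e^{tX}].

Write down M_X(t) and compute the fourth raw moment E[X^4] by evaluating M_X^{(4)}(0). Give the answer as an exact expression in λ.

M_X(t) = λ/(λ - t)
M′(t) = λ/(λ^2 - 2*λ*t + t^2)
M′′(t) = -2*λ/(-λ^3 + 3*λ^2*t - 3*λ*t^2 + t^3)
M′′′(t) = 6*λ/(λ^4 - 4*λ^3*t + 6*λ^2*t^2 - 4*λ*t^3 + t^4)
M′′′′(t) = -24*λ/(-λ^5 + 5*λ^4*t - 10*λ^3*t^2 + 10*λ^2*t^3 - 5*λ*t^4 + t^5)

E[X^4] = M′′′′(0) = 24/λ^4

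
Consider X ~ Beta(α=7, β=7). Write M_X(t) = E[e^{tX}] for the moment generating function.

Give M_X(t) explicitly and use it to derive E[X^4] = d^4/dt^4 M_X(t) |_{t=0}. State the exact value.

E[X^4] = d^4M/dt^4 |_{t=0} = 3/34

M_X(t) = ₁F₁(7; 14; t)
dM/dt = ₁F₁(8; 15; t)/2
d^2M/dt^2 = 4*₁F₁(9; 16; t)/15
d^3M/dt^3 = 3*₁F₁(10; 17; t)/20
d^4M/dt^4 = 3*₁F₁(11; 18; t)/34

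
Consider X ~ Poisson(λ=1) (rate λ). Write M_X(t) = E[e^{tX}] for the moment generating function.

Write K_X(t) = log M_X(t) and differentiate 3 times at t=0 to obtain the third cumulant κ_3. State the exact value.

M_X(t) = e^(e^(t) - 1)
K_X(t) = log M_X(t) = e^(t) - 1
dK/dt = e^(t)
d^2K/dt^2 = e^(t)
d^3K/dt^3 = e^(t)

κ_3 = d^3K/dt^3 |_{t=0} = 1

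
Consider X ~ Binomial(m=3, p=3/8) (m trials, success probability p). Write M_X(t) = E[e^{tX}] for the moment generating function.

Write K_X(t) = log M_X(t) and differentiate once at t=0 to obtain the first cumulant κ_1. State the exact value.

κ_1 = D[K](0) = 9/8

M_X(t) = (3*e^(t)/8 + 5/8)^3
K_X(t) = log M_X(t) = 3*log(3*e^(t)/8 + 5/8)
D[K](t) = 9*e^(t)/(3*e^(t) + 5)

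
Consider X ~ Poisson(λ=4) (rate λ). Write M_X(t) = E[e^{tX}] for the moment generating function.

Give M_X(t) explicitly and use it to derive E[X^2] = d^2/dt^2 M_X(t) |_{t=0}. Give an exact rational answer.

M_X(t) = e^(4*e^(t) - 4)
M′(t) = 4*e^(-4)*e^(t)*e^(4*e^(t))
M′′(t) = (16*e^(2*t)*e^(4*e^(t)) + 4*e^(t)*e^(4*e^(t)))*e^(-4)

E[X^2] = M′′(0) = 20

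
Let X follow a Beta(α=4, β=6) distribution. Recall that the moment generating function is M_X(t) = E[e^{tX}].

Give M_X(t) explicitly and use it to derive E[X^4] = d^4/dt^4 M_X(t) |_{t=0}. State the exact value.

M_X(t) = ₁F₁(4; 10; t)
dM/dt = 2*₁F₁(5; 11; t)/5
d^2M/dt^2 = 2*₁F₁(6; 12; t)/11
d^3M/dt^3 = ₁F₁(7; 13; t)/11
d^4M/dt^4 = 7*₁F₁(8; 14; t)/143

E[X^4] = d^4M/dt^4 |_{t=0} = 7/143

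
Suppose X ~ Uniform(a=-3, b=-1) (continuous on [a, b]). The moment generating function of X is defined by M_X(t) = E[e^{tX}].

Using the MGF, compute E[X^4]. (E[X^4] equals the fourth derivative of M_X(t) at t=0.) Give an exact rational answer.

E[X^4] = d^4M/dt^4 |_{t=0} = 121/5

M_X(t) = (e^(-t) - e^(-3*t))/(2*t)
dM/dt = (-t*e^(2*t) + 3*t - e^(2*t) + 1)*e^(-3*t)/(2*t^2)
d^2M/dt^2 = (t^2*e^(2*t) - 9*t^2 + 2*t*e^(2*t) - 6*t + 2*e^(2*t) - 2)*e^(-3*t)/(2*t^3)
d^3M/dt^3 = (-t^3*e^(2*t) + 27*t^3 - 3*t^2*e^(2*t) + 27*t^2 - 6*t*e^(2*t) + 18*t - 6*e^(2*t) + 6)*e^(-3*t)/(2*t^4)
d^4M/dt^4 = (t^4*e^(2*t) - 81*t^4 + 4*t^3*e^(2*t) - 108*t^3 + 12*t^2*e^(2*t) - 108*t^2 + 24*t*e^(2*t) - 72*t + 24*e^(2*t) - 24)*e^(-3*t)/(2*t^5)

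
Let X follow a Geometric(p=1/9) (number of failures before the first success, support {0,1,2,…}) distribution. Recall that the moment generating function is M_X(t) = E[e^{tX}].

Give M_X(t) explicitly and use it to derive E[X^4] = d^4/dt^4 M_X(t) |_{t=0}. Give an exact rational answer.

E[X^4] = M^(4)(0) = 117640

M_X(t) = 1/(9*(1 - 8*e^(t)/9))
M^(4)(t) = (-4096*e^(4*t) - 50688*e^(3*t) - 57024*e^(2*t) - 5832*e^(t))/(32768*e^(5*t) - 184320*e^(4*t) + 414720*e^(3*t) - 466560*e^(2*t) + 262440*e^(t) - 59049)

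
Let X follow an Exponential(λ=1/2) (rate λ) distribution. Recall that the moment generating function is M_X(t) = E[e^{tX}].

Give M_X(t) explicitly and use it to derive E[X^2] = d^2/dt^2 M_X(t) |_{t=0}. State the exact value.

E[X^2] = M′′(0) = 8

M_X(t) = 1/(2*(1/2 - t))
M′(t) = 2/(4*t^2 - 4*t + 1)
M′′(t) = -8/(8*t^3 - 12*t^2 + 6*t - 1)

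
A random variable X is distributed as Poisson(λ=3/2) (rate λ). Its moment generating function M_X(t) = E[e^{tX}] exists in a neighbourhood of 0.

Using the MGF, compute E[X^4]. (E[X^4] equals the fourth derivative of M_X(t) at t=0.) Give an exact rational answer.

M_X(t) = e^(3*e^(t)/2 - 3/2)
D^4[M](t) = (81*e^(4*t)*e^(3*e^(t)/2) + 324*e^(3*t)*e^(3*e^(t)/2) + 252*e^(2*t)*e^(3*e^(t)/2) + 24*e^(t)*e^(3*e^(t)/2))*e^(-3/2)/16

E[X^4] = D^4[M](0) = 681/16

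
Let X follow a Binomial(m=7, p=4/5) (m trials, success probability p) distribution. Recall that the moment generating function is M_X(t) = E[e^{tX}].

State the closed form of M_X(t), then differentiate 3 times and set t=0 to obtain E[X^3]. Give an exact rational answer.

E[X^3] = M′′′(0) = 4844/25

M_X(t) = (4*e^(t)/5 + 1/5)^7
M′(t) = 114688*e^(7*t)/78125 + 172032*e^(6*t)/78125 + 21504*e^(5*t)/15625 + 7168*e^(4*t)/15625 + 1344*e^(3*t)/15625 + 672*e^(2*t)/78125 + 28*e^(t)/78125
M′′(t) = 802816*e^(7*t)/78125 + 1032192*e^(6*t)/78125 + 21504*e^(5*t)/3125 + 28672*e^(4*t)/15625 + 4032*e^(3*t)/15625 + 1344*e^(2*t)/78125 + 28*e^(t)/78125
M′′′(t) = 5619712*e^(7*t)/78125 + 6193152*e^(6*t)/78125 + 21504*e^(5*t)/625 + 114688*e^(4*t)/15625 + 12096*e^(3*t)/15625 + 2688*e^(2*t)/78125 + 28*e^(t)/78125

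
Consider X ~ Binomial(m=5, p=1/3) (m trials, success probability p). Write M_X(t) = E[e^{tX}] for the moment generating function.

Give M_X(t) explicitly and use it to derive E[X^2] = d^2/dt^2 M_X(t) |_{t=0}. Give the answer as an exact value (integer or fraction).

M_X(t) = (e^(t)/3 + 2/3)^5
D^2[M](t) = 25*e^(5*t)/243 + 160*e^(4*t)/243 + 40*e^(3*t)/27 + 320*e^(2*t)/243 + 80*e^(t)/243

E[X^2] = D^2[M](0) = 35/9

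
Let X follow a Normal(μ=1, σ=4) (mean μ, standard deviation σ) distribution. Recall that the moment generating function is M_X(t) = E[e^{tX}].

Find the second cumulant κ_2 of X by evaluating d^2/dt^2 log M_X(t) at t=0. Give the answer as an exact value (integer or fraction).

κ_2 = K^(2)(0) = 16

M_X(t) = e^(8*t^2 + t)
K_X(t) = log M_X(t) = 8*t^2 + t
K^(2)(t) = 16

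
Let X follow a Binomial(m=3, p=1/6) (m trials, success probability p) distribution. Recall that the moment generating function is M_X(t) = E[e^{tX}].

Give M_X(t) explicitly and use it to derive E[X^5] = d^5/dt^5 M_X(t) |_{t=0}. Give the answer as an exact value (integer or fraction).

E[X^5] = D^5[M](0) = 133/36

M_X(t) = (e^(t)/6 + 5/6)^3
D^5[M](t) = 9*e^(3*t)/8 + 20*e^(2*t)/9 + 25*e^(t)/72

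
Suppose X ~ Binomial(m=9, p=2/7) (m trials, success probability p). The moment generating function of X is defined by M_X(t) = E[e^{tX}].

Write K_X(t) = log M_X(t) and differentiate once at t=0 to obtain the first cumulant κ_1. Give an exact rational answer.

κ_1 = K′(0) = 18/7

M_X(t) = (2*e^(t)/7 + 5/7)^9
K_X(t) = log M_X(t) = 9*log(2*e^(t)/7 + 5/7)
K′(t) = 18*e^(t)/(2*e^(t) + 5)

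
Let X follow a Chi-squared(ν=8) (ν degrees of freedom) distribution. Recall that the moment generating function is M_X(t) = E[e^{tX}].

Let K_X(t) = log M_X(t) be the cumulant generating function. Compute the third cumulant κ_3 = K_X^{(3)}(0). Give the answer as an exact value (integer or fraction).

κ_3 = d^3K/dt^3 |_{t=0} = 64

M_X(t) = (1 - 2*t)^(-4)
K_X(t) = log M_X(t) = -4*log(1 - 2*t)
dK/dt = -8/(2*t - 1)
d^2K/dt^2 = 16/(4*t^2 - 4*t + 1)
d^3K/dt^3 = -64/(8*t^3 - 12*t^2 + 6*t - 1)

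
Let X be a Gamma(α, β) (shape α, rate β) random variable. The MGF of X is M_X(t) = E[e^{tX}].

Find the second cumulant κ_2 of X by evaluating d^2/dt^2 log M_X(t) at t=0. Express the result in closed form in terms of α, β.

M_X(t) = (β/(β - t))^α
K_X(t) = log M_X(t) = α*(log(β) - log(β - t))
K′(t) = -α/(-β + t)
K′′(t) = α/(β^2 - 2*β*t + t^2)

κ_2 = K′′(0) = α/β^2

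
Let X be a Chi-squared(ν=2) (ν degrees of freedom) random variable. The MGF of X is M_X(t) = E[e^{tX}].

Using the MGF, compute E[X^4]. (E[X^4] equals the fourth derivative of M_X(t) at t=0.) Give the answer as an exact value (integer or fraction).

E[X^4] = M′′′′(0) = 384

M_X(t) = 1/(1 - 2*t)
M′(t) = 2/(4*t^2 - 4*t + 1)
M′′(t) = -8/(8*t^3 - 12*t^2 + 6*t - 1)
M′′′(t) = 48/(16*t^4 - 32*t^3 + 24*t^2 - 8*t + 1)
M′′′′(t) = -384/(32*t^5 - 80*t^4 + 80*t^3 - 40*t^2 + 10*t - 1)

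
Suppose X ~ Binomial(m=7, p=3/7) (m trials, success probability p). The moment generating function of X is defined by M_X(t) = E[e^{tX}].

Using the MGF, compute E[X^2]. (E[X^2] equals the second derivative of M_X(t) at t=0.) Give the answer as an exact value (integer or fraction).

E[X^2] = D^2[M](0) = 75/7

M_X(t) = (3*e^(t)/7 + 4/7)^7
D^2[M](t) = 2187*e^(7*t)/16807 + 104976*e^(6*t)/117649 + 291600*e^(5*t)/117649 + 414720*e^(4*t)/117649 + 311040*e^(3*t)/117649 + 110592*e^(2*t)/117649 + 12288*e^(t)/117649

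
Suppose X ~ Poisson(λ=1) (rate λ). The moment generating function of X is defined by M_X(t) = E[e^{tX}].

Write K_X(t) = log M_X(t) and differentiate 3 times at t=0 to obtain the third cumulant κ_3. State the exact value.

κ_3 = K^(3)(0) = 1

M_X(t) = e^(e^(t) - 1)
K_X(t) = log M_X(t) = e^(t) - 1
K^(3)(t) = e^(t)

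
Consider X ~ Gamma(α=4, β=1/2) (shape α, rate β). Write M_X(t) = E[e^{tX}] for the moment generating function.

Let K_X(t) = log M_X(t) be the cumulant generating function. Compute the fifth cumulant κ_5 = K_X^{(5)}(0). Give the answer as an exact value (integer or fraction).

M_X(t) = 1/(16*(1/2 - t)^4)
K_X(t) = log M_X(t) = -4*log(1/2 - t) - 4*log(2)
K′(t) = -8/(2*t - 1)
K′′(t) = 16/(4*t^2 - 4*t + 1)
K′′′(t) = -64/(8*t^3 - 12*t^2 + 6*t - 1)
K′′′′(t) = 384/(16*t^4 - 32*t^3 + 24*t^2 - 8*t + 1)
K′′′′′(t) = -3072/(32*t^5 - 80*t^4 + 80*t^3 - 40*t^2 + 10*t - 1)

κ_5 = K′′′′′(0) = 3072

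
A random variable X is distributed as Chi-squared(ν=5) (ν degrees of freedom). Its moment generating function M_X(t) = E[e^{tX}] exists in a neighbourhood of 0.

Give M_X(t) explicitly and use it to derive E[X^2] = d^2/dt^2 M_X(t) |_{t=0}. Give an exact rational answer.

E[X^2] = D^2[M](0) = 35

M_X(t) = (1 - 2*t)^(-5/2)
D^2[M](t) = 35/(16*t^4*√(1 - 2*t) - 32*t^3*√(1 - 2*t) + 24*t^2*√(1 - 2*t) - 8*t*√(1 - 2*t) + √(1 - 2*t))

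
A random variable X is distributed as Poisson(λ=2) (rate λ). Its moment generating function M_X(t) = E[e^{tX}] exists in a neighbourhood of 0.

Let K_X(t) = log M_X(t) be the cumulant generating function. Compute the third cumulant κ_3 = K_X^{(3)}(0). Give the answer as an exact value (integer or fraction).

M_X(t) = e^(2*e^(t) - 2)
K_X(t) = log M_X(t) = 2*e^(t) - 2
K^(3)(t) = 2*e^(t)

κ_3 = K^(3)(0) = 2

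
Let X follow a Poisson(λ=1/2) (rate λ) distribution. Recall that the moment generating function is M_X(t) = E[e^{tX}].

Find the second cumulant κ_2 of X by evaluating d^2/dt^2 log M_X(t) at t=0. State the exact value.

κ_2 = D^2[K](0) = 1/2

M_X(t) = e^(e^(t)/2 - 1/2)
K_X(t) = log M_X(t) = e^(t)/2 - 1/2
D^2[K](t) = e^(t)/2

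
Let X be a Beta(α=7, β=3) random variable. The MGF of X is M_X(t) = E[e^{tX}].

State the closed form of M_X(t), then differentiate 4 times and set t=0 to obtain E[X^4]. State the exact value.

M_X(t) = ₁F₁(7; 10; t)
dM/dt = 7*₁F₁(8; 11; t)/10
d^2M/dt^2 = 28*₁F₁(9; 12; t)/55
d^3M/dt^3 = 21*₁F₁(10; 13; t)/55
d^4M/dt^4 = 42*₁F₁(11; 14; t)/143

E[X^4] = d^4M/dt^4 |_{t=0} = 42/143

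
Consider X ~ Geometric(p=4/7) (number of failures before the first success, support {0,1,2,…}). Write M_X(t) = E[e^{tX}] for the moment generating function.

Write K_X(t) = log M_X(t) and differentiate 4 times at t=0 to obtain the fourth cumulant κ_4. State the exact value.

M_X(t) = 4/(7*(1 - 3*e^(t)/7))
K_X(t) = log M_X(t) = -log(1 - 3*e^(t)/7) - log(7) + 2*log(2)
dK/dt = -3*e^(t)/(3*e^(t) - 7)
d^2K/dt^2 = 21*e^(t)/(9*e^(2*t) - 42*e^(t) + 49)
d^3K/dt^3 = (-63*e^(2*t) - 147*e^(t))/(27*e^(3*t) - 189*e^(2*t) + 441*e^(t) - 343)
d^4K/dt^4 = (189*e^(3*t) + 1764*e^(2*t) + 1029*e^(t))/(81*e^(4*t) - 756*e^(3*t) + 2646*e^(2*t) - 4116*e^(t) + 2401)

κ_4 = d^4K/dt^4 |_{t=0} = 1491/128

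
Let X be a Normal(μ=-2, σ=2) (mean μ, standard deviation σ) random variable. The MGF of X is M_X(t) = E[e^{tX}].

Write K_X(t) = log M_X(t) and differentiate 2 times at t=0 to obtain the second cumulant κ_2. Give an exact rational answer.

M_X(t) = e^(2*t^2 - 2*t)
K_X(t) = log M_X(t) = 2*t^2 - 2*t
K^(2)(t) = 4

κ_2 = K^(2)(0) = 4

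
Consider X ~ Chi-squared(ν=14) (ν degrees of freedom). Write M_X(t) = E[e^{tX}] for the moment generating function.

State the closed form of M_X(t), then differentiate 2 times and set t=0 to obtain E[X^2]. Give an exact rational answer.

M_X(t) = (1 - 2*t)^(-7)
M′(t) = 14/(256*t^8 - 1024*t^7 + 1792*t^6 - 1792*t^5 + 1120*t^4 - 448*t^3 + 112*t^2 - 16*t + 1)
M′′(t) = -224/(512*t^9 - 2304*t^8 + 4608*t^7 - 5376*t^6 + 4032*t^5 - 2016*t^4 + 672*t^3 - 144*t^2 + 18*t - 1)

E[X^2] = M′′(0) = 224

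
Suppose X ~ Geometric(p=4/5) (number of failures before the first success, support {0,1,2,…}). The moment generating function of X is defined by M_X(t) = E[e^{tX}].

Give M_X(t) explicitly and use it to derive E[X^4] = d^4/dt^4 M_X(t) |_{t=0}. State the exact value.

M_X(t) = 4/(5*(1 - e^(t)/5))
M′(t) = 4*e^(t)/(e^(2*t) - 10*e^(t) + 25)
M′′(t) = (-4*e^(2*t) - 20*e^(t))/(e^(3*t) - 15*e^(2*t) + 75*e^(t) - 125)
M′′′(t) = (4*e^(3*t) + 80*e^(2*t) + 100*e^(t))/(e^(4*t) - 20*e^(3*t) + 150*e^(2*t) - 500*e^(t) + 625)
M′′′′(t) = (-4*e^(4*t) - 220*e^(3*t) - 1100*e^(2*t) - 500*e^(t))/(e^(5*t) - 25*e^(4*t) + 250*e^(3*t) - 1250*e^(2*t) + 3125*e^(t) - 3125)

E[X^4] = M′′′′(0) = 57/32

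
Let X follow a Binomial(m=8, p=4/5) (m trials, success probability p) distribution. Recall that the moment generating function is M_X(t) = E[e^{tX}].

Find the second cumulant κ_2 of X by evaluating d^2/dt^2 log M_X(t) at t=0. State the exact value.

M_X(t) = (4*e^(t)/5 + 1/5)^8
K_X(t) = log M_X(t) = 8*log(4*e^(t)/5 + 1/5)
K^(2)(t) = 32*e^(t)/(16*e^(2*t) + 8*e^(t) + 1)

κ_2 = K^(2)(0) = 32/25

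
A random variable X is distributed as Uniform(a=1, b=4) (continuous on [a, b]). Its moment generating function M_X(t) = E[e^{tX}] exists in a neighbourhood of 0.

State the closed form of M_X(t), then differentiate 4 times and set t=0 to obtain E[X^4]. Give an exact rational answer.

M_X(t) = (e^(4*t) - e^(t))/(3*t)
M^(4)(t) = (256*t^4*e^(4*t) - t^4*e^(t) - 256*t^3*e^(4*t) + 4*t^3*e^(t) + 192*t^2*e^(4*t) - 12*t^2*e^(t) - 96*t*e^(4*t) + 24*t*e^(t) + 24*e^(4*t) - 24*e^(t))/(3*t^5)

E[X^4] = M^(4)(0) = 341/5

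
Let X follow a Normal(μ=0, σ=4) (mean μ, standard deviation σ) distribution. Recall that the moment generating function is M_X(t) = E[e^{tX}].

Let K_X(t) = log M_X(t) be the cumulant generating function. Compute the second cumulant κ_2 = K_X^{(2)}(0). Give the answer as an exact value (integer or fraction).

M_X(t) = e^(8*t^2)
K_X(t) = log M_X(t) = 8*t^2
D^2[K](t) = 16

κ_2 = D^2[K](0) = 16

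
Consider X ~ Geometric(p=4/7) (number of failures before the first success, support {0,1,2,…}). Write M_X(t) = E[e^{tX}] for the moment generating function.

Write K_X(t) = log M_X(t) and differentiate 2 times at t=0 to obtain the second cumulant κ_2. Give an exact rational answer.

M_X(t) = 4/(7*(1 - 3*e^(t)/7))
K_X(t) = log M_X(t) = -log(1 - 3*e^(t)/7) - log(7) + 2*log(2)
K′(t) = -3*e^(t)/(3*e^(t) - 7)
K′′(t) = 21*e^(t)/(9*e^(2*t) - 42*e^(t) + 49)

κ_2 = K′′(0) = 21/16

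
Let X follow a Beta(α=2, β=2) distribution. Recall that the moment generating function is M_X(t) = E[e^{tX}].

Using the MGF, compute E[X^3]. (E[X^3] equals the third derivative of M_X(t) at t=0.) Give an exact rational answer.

E[X^3] = d^3M/dt^3 |_{t=0} = 1/5

M_X(t) = ₁F₁(2; 4; t)
dM/dt = ₁F₁(3; 5; t)/2
d^2M/dt^2 = 3*₁F₁(4; 6; t)/10
d^3M/dt^3 = ₁F₁(5; 7; t)/5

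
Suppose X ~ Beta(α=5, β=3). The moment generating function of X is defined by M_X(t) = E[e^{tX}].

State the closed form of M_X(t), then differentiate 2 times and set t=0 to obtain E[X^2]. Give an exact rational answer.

M_X(t) = ₁F₁(5; 8; t)
D^2[M](t) = 5*₁F₁(7; 10; t)/12

E[X^2] = D^2[M](0) = 5/12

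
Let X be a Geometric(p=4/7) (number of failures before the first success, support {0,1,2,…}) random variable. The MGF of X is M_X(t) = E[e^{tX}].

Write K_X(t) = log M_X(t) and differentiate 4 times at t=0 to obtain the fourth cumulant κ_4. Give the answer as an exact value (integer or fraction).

M_X(t) = 4/(7*(1 - 3*e^(t)/7))
K_X(t) = log M_X(t) = -log(1 - 3*e^(t)/7) - log(7) + 2*log(2)
D^4[K](t) = (189*e^(3*t) + 1764*e^(2*t) + 1029*e^(t))/(81*e^(4*t) - 756*e^(3*t) + 2646*e^(2*t) - 4116*e^(t) + 2401)

κ_4 = D^4[K](0) = 1491/128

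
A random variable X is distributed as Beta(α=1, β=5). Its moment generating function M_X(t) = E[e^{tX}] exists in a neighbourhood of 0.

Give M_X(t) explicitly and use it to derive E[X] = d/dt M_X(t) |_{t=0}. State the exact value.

M_X(t) = ₁F₁(1; 6; t)
M′(t) = ₁F₁(2; 7; t)/6

E[X] = M′(0) = 1/6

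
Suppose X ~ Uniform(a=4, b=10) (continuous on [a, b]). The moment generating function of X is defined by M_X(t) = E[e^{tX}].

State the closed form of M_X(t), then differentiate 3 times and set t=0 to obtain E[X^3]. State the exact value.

M_X(t) = (e^(10*t) - e^(4*t))/(6*t)
dM/dt = (10*t*e^(10*t) - 4*t*e^(4*t) - e^(10*t) + e^(4*t))/(6*t^2)
d^2M/dt^2 = (50*t^2*e^(10*t) - 8*t^2*e^(4*t) - 10*t*e^(10*t) + 4*t*e^(4*t) + e^(10*t) - e^(4*t))/(3*t^3)
d^3M/dt^3 = (500*t^3*e^(10*t) - 32*t^3*e^(4*t) - 150*t^2*e^(10*t) + 24*t^2*e^(4*t) + 30*t*e^(10*t) - 12*t*e^(4*t) - 3*e^(10*t) + 3*e^(4*t))/(3*t^4)

E[X^3] = d^3M/dt^3 |_{t=0} = 406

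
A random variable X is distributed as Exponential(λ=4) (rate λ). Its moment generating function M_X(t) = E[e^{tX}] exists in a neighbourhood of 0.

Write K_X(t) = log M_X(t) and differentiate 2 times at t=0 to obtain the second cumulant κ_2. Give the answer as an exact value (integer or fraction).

M_X(t) = 4/(4 - t)
K_X(t) = log M_X(t) = -log(4 - t) + 2*log(2)
dK/dt = -1/(t - 4)
d^2K/dt^2 = 1/(t^2 - 8*t + 16)

κ_2 = d^2K/dt^2 |_{t=0} = 1/16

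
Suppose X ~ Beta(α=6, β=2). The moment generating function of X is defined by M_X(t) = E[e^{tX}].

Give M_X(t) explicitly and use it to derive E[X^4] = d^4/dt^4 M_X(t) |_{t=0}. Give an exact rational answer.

M_X(t) = ₁F₁(6; 8; t)
D^4[M](t) = 21*₁F₁(10; 12; t)/55

E[X^4] = D^4[M](0) = 21/55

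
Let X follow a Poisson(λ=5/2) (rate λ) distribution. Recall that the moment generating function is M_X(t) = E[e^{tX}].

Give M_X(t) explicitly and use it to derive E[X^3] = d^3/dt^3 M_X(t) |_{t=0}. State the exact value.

M_X(t) = e^(5*e^(t)/2 - 5/2)
dM/dt = 5*e^(-5/2)*e^(t)*e^(5*e^(t)/2)/2
d^2M/dt^2 = (25*e^(2*t)*e^(5*e^(t)/2) + 10*e^(t)*e^(5*e^(t)/2))*e^(-5/2)/4
d^3M/dt^3 = (125*e^(3*t)*e^(5*e^(t)/2) + 150*e^(2*t)*e^(5*e^(t)/2) + 20*e^(t)*e^(5*e^(t)/2))*e^(-5/2)/8

E[X^3] = d^3M/dt^3 |_{t=0} = 295/8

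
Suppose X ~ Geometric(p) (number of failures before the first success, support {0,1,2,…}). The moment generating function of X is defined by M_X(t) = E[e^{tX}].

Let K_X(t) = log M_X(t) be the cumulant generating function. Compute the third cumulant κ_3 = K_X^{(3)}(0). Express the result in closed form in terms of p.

M_X(t) = p/(-(1 - p)*e^(t) + 1)
K_X(t) = log M_X(t) = log(p) - log(-(1 - p)*e^(t) + 1)
dK/dt = (-p*e^(t) + e^(t))/(p*e^(t) - e^(t) + 1)
d^2K/dt^2 = (-p*e^(t) + e^(t))/(p^2*e^(2*t) - 2*p*e^(2*t) + 2*p*e^(t) + e^(2*t) - 2*e^(t) + 1)

κ_3 = d^3K/dt^3 |_{t=0} = (p^2 - 3*p + 2)/p^3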